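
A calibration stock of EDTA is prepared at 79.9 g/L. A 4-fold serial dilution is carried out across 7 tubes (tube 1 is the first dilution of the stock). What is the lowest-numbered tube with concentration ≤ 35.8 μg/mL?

Tube n has concentration 79.9 g/L / 4ⁿ.
Need 4ⁿ ≥ 79.9 g/L / 35.8 μg/mL = 2232, so n ≥ 5.56.
First such tube: n = 6.

tube 6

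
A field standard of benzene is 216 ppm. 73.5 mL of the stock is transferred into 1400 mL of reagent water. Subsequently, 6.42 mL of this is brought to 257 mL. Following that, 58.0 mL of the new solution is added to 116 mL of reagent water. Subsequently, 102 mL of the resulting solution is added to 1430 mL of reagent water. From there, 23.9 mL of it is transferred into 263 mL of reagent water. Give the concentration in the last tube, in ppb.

Overall dilution factor = 20.05 × 40.03 × 3 × 15.02 × 12.00 = 4.34 × 10⁵.
216 ppm / 4.34 × 10⁵ = 4.98 × 10⁻⁴ ppm = 0.498 ppb.

0.498 ppb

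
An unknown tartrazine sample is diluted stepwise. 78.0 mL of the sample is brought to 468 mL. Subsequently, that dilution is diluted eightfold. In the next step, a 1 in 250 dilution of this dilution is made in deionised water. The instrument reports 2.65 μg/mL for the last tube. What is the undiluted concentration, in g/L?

31.8 g/L

Overall dilution factor = 6 × 8 × 250 = 1.20 × 10⁴.
Original = 2.65 μg/mL × 1.20 × 10⁴ = 3.18 × 10⁴ μg/mL = 31.8 g/L.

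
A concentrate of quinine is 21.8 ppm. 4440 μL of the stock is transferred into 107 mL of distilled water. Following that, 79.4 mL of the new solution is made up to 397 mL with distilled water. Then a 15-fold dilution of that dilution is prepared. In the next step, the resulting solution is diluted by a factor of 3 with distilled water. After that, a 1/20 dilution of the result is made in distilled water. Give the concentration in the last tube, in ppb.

Overall dilution factor = 25.10 × 5 × 15 × 3 × 20 = 1.13 × 10⁵.
21.8 ppm / 1.13 × 10⁵ = 1.93 × 10⁻⁴ ppm = 0.193 ppb.

0.193 ppb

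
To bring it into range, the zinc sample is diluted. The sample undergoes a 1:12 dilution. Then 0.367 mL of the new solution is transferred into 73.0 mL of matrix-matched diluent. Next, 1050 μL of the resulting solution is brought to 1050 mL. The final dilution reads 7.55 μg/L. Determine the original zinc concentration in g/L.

18.1 g/L

Overall dilution factor = 12 × 199.9 × 1000 = 2.40 × 10⁶.
Original = 7.55 μg/L × 2.40 × 10⁶ = 1.81 × 10⁷ μg/L = 18.1 g/L.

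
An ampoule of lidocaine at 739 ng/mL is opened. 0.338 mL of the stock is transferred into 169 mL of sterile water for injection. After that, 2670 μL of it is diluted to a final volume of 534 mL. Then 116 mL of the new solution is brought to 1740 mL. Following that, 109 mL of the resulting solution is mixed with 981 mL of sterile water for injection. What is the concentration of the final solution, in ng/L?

Overall dilution factor = 501 × 200 × 15 × 10 = 1.50 × 10⁷.
739 ng/mL / 1.50 × 10⁷ = 4.92 × 10⁻⁵ ng/mL = 0.0492 ng/L.

0.0492 ng/L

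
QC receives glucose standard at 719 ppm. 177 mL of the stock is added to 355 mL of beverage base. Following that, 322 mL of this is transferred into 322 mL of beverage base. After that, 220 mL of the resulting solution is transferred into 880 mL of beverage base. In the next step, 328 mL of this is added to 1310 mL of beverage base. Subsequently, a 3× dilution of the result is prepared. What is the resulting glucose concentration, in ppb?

Overall dilution factor = 3.006 × 2 × 5 × 4.994 × 3 = 450.
719 ppm / 450 = 1.60 ppm = 1600 ppb.

1600 ppb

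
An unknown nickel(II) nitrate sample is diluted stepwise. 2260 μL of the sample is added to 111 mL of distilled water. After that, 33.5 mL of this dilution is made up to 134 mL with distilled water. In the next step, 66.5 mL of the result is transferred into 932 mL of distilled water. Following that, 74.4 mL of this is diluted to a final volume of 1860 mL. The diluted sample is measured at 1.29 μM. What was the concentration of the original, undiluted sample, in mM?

97.1 mM

Overall dilution factor = 50.12 × 4 × 15.02 × 25 = 7.52 × 10⁴.
Original = 1.29 μM × 7.52 × 10⁴ = 9.71 × 10⁴ μM = 97.1 mM.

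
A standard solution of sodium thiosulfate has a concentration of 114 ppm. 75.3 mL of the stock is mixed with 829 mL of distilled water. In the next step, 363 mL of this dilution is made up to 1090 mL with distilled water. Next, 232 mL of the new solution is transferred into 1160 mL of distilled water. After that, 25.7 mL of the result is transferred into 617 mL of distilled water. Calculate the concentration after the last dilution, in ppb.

21.1 ppb

Overall dilution factor = 12.01 × 3.003 × 6 × 25.01 = 5411.
114 ppm / 5411 = 0.0211 ppm = 21.1 ppb.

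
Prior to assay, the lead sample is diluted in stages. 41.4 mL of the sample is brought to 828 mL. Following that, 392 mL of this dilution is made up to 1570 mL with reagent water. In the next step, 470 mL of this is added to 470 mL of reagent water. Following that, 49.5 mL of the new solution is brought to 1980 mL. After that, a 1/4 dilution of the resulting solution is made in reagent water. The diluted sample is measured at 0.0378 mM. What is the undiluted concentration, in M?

0.969 M

Overall dilution factor = 20 × 4.005 × 2 × 40 × 4 = 2.56 × 10⁴.
Original = 0.0378 mM × 2.56 × 10⁴ = 969 mM = 0.969 M.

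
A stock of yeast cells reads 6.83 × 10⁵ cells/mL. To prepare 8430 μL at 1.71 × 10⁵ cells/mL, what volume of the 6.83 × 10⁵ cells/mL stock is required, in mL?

V₁ = C₂V₂/C₁ = 1.71 × 10⁵ × 8430 / 6.83 × 10⁵ = 2111 μL = 2.11 mL.

2.11 mL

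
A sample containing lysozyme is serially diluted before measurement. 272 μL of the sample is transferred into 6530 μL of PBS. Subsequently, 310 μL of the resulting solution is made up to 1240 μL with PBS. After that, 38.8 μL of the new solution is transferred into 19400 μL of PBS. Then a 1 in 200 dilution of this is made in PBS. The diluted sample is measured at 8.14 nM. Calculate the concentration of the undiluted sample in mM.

81.6 mM

Overall dilution factor = 25.01 × 4 × 501 × 200 = 1.00 × 10⁷.
Original = 8.14 nM × 1.00 × 10⁷ = 8.16 × 10⁷ nM = 81.6 mM.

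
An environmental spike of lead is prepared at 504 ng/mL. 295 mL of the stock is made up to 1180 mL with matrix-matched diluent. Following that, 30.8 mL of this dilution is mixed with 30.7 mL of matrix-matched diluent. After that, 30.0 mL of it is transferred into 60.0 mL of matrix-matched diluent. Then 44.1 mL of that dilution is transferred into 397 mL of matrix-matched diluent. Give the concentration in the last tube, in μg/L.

Overall dilution factor = 4 × 1.997 × 3 × 10.00 = 240.
504 ng/mL / 240 = 2.10 ng/mL = 2.10 μg/L.

2.10 μg/L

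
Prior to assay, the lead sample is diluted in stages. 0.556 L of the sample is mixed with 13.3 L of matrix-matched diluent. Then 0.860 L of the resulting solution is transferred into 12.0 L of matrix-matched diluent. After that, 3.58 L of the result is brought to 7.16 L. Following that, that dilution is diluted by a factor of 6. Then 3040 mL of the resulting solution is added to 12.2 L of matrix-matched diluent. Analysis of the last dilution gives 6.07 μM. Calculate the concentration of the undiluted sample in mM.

Overall dilution factor = 24.92 × 14.95 × 2 × 6 × 5.013 = 2.24 × 10⁴.
Original = 6.07 μM × 2.24 × 10⁴ = 1.36 × 10⁵ μM = 136 mM.

136 mM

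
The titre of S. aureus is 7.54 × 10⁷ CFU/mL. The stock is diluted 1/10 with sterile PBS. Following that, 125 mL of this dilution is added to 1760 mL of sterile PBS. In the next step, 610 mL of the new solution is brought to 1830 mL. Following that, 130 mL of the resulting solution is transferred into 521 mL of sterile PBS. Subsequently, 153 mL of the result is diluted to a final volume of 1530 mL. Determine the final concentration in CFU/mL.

3330 CFU/mL

Overall dilution factor = 10 × 15.08 × 3 × 5.008 × 10 = 2.27 × 10⁴.
7.54 × 10⁷ CFU/mL / 2.27 × 10⁴ = 3330 CFU/mL.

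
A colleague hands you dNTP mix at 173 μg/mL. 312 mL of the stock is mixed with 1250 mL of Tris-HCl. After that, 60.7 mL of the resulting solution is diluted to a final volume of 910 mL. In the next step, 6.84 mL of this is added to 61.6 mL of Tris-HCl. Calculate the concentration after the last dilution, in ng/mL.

Overall dilution factor = 5.006 × 14.99 × 10.01 = 751.
173 μg/mL / 751 = 0.230 μg/mL = 230 ng/mL.

230 ng/mL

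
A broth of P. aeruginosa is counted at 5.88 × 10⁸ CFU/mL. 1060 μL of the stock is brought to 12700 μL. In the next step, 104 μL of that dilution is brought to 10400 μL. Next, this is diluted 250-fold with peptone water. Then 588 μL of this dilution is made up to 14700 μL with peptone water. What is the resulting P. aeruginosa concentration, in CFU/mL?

78.5 CFU/mL

Overall dilution factor = 11.98 × 100 × 250 × 25 = 7.49 × 10⁶.
5.88 × 10⁸ CFU/mL / 7.49 × 10⁶ = 78.5 CFU/mL.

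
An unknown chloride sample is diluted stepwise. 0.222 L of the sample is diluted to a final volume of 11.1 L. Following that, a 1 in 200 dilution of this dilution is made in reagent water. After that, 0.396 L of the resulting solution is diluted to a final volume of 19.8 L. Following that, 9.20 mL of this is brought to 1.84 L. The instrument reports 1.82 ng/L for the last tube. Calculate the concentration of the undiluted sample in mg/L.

182 mg/L

Overall dilution factor = 50 × 200 × 50 × 200 = 1.00 × 10⁸.
Original = 1.82 ng/L × 1.00 × 10⁸ = 1.82 × 10⁸ ng/L = 182 mg/L.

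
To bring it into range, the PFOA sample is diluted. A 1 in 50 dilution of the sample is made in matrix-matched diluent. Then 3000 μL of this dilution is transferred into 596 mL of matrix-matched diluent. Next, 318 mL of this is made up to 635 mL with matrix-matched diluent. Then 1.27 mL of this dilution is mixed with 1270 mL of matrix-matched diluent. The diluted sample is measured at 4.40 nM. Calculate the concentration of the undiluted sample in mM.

87.8 mM

Overall dilution factor = 50 × 199.7 × 1.997 × 1001 = 2.00 × 10⁷.
Original = 4.40 nM × 2.00 × 10⁷ = 8.78 × 10⁷ nM = 87.8 mM.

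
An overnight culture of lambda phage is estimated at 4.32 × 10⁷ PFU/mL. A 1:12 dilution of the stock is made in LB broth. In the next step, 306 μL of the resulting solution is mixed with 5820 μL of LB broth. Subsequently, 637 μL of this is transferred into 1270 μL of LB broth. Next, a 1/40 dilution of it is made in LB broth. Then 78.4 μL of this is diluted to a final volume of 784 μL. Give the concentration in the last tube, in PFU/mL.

150 PFU/mL

Overall dilution factor = 12 × 20.02 × 2.994 × 40 × 10 = 2.88 × 10⁵.
4.32 × 10⁷ PFU/mL / 2.88 × 10⁵ = 150 PFU/mL.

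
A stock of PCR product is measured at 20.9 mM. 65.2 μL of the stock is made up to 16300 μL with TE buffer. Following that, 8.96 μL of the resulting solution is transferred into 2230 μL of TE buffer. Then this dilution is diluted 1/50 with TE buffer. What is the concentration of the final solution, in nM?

6.69 nM

Overall dilution factor = 250 × 249.9 × 50 = 3.12 × 10⁶.
20.9 mM / 3.12 × 10⁶ = 6.69 × 10⁻⁶ mM = 6.69 nM.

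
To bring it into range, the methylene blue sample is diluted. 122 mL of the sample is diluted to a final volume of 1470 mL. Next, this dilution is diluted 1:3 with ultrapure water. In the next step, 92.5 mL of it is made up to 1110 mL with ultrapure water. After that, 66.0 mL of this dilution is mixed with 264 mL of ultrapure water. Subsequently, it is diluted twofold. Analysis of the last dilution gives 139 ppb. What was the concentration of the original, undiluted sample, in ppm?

Overall dilution factor = 12.05 × 3 × 12 × 5 × 2 = 4338.
Original = 139 ppb × 4338 = 6.03 × 10⁵ ppb = 603 ppm.

603 ppm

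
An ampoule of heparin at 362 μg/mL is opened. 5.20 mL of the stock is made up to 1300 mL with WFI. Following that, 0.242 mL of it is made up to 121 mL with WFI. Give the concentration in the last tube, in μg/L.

Overall dilution factor = 250 × 500 = 1.25 × 10⁵.
362 μg/mL / 1.25 × 10⁵ = 2.90 × 10⁻³ μg/mL = 2.90 μg/L.

2.90 μg/L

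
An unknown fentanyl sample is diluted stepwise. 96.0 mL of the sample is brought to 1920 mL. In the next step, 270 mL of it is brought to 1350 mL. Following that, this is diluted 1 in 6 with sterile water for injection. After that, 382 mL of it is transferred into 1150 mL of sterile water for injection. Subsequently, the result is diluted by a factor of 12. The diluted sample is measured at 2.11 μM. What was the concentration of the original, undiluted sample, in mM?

Overall dilution factor = 20 × 5 × 6 × 4.010 × 12 = 2.89 × 10⁴.
Original = 2.11 μM × 2.89 × 10⁴ = 6.09 × 10⁴ μM = 60.9 mM.

60.9 mM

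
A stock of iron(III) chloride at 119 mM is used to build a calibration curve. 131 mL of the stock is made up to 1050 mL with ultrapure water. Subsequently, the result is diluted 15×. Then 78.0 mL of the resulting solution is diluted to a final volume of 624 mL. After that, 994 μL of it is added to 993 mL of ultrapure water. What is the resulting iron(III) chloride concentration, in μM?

Overall dilution factor = 8.015 × 15 × 8 × 1000.0 = 9.62 × 10⁵.
119 mM / 9.62 × 10⁵ = 1.24 × 10⁻⁴ mM = 0.124 μM.

0.124 μM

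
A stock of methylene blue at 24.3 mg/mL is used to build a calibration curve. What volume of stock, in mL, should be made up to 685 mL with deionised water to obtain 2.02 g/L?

56.9 mL

2.02 g/L = 2.02 mg/mL.
V₁ = C₂V₂/C₁ = 2.02 × 685 / 24.3 = 56.9 mL.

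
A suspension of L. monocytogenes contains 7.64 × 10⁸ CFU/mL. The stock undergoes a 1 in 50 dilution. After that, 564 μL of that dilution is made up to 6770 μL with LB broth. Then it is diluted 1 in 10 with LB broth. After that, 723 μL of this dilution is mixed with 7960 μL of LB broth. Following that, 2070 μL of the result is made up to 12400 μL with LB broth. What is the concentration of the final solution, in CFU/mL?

Overall dilution factor = 50 × 12.00 × 10 × 12.01 × 5.990 = 4.32 × 10⁵.
7.64 × 10⁸ CFU/mL / 4.32 × 10⁵ = 1770 CFU/mL.

1770 CFU/mL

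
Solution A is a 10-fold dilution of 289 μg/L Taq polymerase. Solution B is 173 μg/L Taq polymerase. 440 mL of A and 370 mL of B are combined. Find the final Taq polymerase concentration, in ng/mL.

C_A = 289 μg/L / 10 = 28.9 μg/L.
C_mix = (C_A·V_A + C_B·V_B)/(V_A + V_B) = (28.9×440 + 173×370) / 810.0 = 94.7 μg/L = 94.7 ng/mL.

94.7 ng/mL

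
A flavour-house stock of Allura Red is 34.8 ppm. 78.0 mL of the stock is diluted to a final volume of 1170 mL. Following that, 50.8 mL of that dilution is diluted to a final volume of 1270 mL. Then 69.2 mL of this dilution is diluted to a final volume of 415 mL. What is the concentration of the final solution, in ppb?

Overall dilution factor = 15 × 25 × 5.997 = 2249.
34.8 ppm / 2249 = 0.0155 ppm = 15.5 ppb.

15.5 ppb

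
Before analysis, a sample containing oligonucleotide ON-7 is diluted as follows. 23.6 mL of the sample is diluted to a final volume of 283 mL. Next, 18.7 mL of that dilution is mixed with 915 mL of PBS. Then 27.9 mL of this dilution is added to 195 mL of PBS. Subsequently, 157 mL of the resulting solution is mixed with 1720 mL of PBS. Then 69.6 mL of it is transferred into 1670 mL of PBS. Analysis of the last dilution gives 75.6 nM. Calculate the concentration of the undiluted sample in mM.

108 mM

Overall dilution factor = 11.99 × 49.93 × 7.989 × 11.96 × 24.99 = 1.43 × 10⁶.
Original = 75.6 nM × 1.43 × 10⁶ = 1.08 × 10⁸ nM = 108 mM.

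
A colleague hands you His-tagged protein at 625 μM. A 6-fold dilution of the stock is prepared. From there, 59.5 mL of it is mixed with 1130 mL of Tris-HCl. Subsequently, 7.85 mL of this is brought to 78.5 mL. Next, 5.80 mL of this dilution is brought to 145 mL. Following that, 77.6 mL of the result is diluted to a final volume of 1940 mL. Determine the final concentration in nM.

0.834 nM

Overall dilution factor = 6 × 19.99 × 10 × 25 × 25 = 7.50 × 10⁵.
625 μM / 7.50 × 10⁵ = 8.34 × 10⁻⁴ μM = 0.834 nM.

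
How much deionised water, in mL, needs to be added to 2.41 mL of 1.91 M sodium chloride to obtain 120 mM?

35.9 mL

120 mM = 0.120 M.
V₂ = C₁V₁/C₂ = 1.91 × 2.41 / 0.120 = 38.4 mL.
Diluent to add = V₂ − V₁ = 38.4 − 2.41 = 35.9 mL.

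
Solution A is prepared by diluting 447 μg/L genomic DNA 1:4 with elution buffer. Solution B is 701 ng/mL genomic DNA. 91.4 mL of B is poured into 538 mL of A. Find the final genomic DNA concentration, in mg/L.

C_A = 447 μg/L / 4 = 112 μg/L.
C_B = 701 ng/mL = 701 μg/L.
C_mix = (C_A·V_A + C_B·V_B)/(V_A + V_B) = (112×538 + 701×91.4) / 629.4 = 197 μg/L = 0.197 mg/L.

0.197 mg/L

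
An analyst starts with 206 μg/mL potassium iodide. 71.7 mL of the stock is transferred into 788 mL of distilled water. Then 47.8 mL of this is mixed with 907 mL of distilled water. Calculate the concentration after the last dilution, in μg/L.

860 μg/L

Overall dilution factor = 11.99 × 19.97 = 240.
206 μg/mL / 240 = 0.860 μg/mL = 860 μg/L.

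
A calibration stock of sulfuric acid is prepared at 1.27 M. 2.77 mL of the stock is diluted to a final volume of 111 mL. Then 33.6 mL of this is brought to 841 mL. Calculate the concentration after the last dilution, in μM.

Overall dilution factor = 40.07 × 25.03 = 1003.
1.27 M / 1003 = 1.27 × 10⁻³ M = 1270 μM.

1270 μM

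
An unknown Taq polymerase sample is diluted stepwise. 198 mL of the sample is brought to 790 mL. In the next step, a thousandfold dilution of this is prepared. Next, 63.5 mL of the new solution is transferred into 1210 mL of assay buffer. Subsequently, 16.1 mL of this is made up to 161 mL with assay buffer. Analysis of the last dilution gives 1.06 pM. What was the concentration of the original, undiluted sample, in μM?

Overall dilution factor = 3.990 × 1000 × 20.06 × 10 = 8.00 × 10⁵.
Original = 1.06 pM × 8.00 × 10⁵ = 8.48 × 10⁵ pM = 0.848 μM.

0.848 μM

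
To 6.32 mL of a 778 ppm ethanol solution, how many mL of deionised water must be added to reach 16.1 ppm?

V₂ = C₁V₁/C₂ = 778 × 6.32 / 16.1 = 305 mL.
Diluent to add = V₂ − V₁ = 305 − 6.32 = 299 mL.

299 mL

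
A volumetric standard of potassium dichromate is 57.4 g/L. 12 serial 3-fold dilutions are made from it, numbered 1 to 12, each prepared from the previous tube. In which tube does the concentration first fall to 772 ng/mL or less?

tube 11

Tube n has concentration 57.4 g/L / 3ⁿ.
Need 3ⁿ ≥ 57.4 g/L / 772 ng/mL = 7.44 × 10⁴, so n ≥ 10.21.
First such tube: n = 11.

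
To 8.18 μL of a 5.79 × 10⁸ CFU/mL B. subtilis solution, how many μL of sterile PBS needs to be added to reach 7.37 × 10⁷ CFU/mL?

56.1 μL

V₂ = C₁V₁/C₂ = 5.79 × 10⁸ × 8.18 / 7.37 × 10⁷ = 64.3 μL.
Diluent to add = V₂ − V₁ = 64.3 − 8.18 = 56.1 μL.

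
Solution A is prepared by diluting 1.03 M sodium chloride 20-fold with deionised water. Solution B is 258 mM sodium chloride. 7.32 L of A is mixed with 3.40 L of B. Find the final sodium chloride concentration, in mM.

117 mM

C_A = 1.03 M / 20 = 0.0515 M.
C_B = 258 mM = 0.258 M.
C_mix = (C_A·V_A + C_B·V_B)/(V_A + V_B) = (0.0515×7.32 + 0.258×3.40) / 10.72 = 0.117 M = 117 mM.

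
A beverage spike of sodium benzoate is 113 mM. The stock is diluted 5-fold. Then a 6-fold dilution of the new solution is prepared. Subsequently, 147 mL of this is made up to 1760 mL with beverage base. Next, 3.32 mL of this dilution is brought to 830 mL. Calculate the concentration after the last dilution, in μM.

1.26 μM

Overall dilution factor = 5 × 6 × 11.97 × 250 = 8.98 × 10⁴.
113 mM / 8.98 × 10⁴ = 1.26 × 10⁻³ mM = 1.26 μM.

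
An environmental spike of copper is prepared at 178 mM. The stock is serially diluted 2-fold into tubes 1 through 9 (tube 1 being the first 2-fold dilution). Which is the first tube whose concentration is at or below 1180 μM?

tube 8

Tube n has concentration 178 mM / 2ⁿ.
Need 2ⁿ ≥ 178 mM / 1180 μM = 151, so n ≥ 7.24.
First such tube: n = 8.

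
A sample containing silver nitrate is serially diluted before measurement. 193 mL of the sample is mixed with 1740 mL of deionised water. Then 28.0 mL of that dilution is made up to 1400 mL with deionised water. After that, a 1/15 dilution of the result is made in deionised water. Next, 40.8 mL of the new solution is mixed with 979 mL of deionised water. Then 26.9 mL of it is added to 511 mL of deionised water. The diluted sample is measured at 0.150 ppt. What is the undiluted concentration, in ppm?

0.563 ppm

Overall dilution factor = 10.02 × 50 × 15 × 25.00 × 20.00 = 3.75 × 10⁶.
Original = 0.150 ppt × 3.75 × 10⁶ = 5.63 × 10⁵ ppt = 0.563 ppm.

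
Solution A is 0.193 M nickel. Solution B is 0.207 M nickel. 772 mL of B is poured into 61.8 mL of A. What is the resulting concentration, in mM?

C_mix = (C_A·V_A + C_B·V_B)/(V_A + V_B) = (0.193×61.8 + 0.207×772) / 833.8 = 0.206 M = 206 mM.

206 mM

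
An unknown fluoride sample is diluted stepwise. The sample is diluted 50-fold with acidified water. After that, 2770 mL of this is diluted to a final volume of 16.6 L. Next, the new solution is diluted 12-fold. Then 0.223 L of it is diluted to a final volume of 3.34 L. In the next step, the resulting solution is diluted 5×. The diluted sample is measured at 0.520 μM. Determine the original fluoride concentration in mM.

Overall dilution factor = 50 × 5.993 × 12 × 14.98 × 5 = 2.69 × 10⁵.
Original = 0.520 μM × 2.69 × 10⁵ = 1.40 × 10⁵ μM = 140 mM.

140 mM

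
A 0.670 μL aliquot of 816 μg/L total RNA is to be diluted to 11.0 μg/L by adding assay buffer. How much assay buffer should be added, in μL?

49.0 μL

V₂ = C₁V₁/C₂ = 816 × 0.670 / 11.0 = 49.7 μL.
Diluent to add = V₂ − V₁ = 49.7 − 0.670 = 49.0 μL.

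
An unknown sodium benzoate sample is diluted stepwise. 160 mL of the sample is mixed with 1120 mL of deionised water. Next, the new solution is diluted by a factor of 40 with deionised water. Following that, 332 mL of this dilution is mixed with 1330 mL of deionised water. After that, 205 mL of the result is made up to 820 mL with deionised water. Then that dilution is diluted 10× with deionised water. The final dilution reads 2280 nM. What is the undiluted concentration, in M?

0.146 M

Overall dilution factor = 8 × 40 × 5.006 × 4 × 10 = 6.41 × 10⁴.
Original = 2280 nM × 6.41 × 10⁴ = 1.46 × 10⁸ nM = 0.146 M.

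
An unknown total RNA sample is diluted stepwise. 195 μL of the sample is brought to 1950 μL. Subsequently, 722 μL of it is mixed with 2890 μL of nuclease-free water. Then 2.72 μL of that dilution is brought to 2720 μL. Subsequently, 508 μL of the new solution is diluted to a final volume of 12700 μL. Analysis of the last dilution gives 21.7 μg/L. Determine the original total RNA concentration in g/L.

Overall dilution factor = 10 × 5.003 × 1000 × 25 = 1.25 × 10⁶.
Original = 21.7 μg/L × 1.25 × 10⁶ = 2.71 × 10⁷ μg/L = 27.1 g/L.

27.1 g/L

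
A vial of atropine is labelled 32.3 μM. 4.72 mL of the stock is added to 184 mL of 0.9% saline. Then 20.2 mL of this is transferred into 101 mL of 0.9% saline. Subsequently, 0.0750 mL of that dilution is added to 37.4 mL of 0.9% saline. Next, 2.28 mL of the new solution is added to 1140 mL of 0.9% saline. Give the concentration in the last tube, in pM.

0.538 pM

Overall dilution factor = 39.98 × 6 × 499.7 × 501 = 6.01 × 10⁷.
32.3 μM / 6.01 × 10⁷ = 5.38 × 10⁻⁷ μM = 0.538 pM.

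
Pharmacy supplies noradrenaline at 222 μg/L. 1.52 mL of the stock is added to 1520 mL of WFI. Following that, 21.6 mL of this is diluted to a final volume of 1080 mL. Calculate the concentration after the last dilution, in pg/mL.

4.44 pg/mL

Overall dilution factor = 1001 × 50 = 5.00 × 10⁴.
222 μg/L / 5.00 × 10⁴ = 4.44 × 10⁻³ μg/L = 4.44 pg/mL.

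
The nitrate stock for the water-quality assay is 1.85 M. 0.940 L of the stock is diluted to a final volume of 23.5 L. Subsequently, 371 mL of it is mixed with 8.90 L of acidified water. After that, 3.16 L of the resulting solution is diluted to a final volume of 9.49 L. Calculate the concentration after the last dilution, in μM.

986 μM

Overall dilution factor = 25 × 24.99 × 3.003 = 1876.
1.85 M / 1876 = 9.86 × 10⁻⁴ M = 986 μM.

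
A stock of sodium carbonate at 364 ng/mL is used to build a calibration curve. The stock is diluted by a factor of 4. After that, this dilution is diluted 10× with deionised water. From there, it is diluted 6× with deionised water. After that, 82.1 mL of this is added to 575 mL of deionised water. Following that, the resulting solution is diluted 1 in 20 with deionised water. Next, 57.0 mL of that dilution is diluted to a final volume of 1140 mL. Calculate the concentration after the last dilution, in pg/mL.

0.474 pg/mL

Overall dilution factor = 4 × 10 × 6 × 8.004 × 20 × 20 = 7.68 × 10⁵.
364 ng/mL / 7.68 × 10⁵ = 4.74 × 10⁻⁴ ng/mL = 0.474 pg/mL.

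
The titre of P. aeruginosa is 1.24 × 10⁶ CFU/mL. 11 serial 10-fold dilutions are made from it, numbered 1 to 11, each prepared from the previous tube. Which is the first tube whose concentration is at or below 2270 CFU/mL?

tube 3

Tube n has concentration 1.24 × 10⁶ CFU/mL / 10ⁿ.
Need 10ⁿ ≥ 1.24 × 10⁶ CFU/mL / 2270 CFU/mL = 546, so n ≥ 2.74.
First such tube: n = 3.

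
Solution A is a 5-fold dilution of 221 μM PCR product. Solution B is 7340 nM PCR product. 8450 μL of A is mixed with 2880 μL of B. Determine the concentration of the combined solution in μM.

34.8 μM

C_A = 221 μM / 5 = 44.2 μM.
C_B = 7340 nM = 7.34 μM.
C_mix = (C_A·V_A + C_B·V_B)/(V_A + V_B) = (44.2×8450 + 7.34×2880) / 11330 = 34.8 μM.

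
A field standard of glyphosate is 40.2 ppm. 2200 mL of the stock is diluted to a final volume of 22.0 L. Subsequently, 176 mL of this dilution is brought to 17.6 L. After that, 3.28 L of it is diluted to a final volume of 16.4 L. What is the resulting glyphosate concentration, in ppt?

8040 ppt

Overall dilution factor = 10 × 100 × 5 = 5000.
40.2 ppm / 5000 = 8.04 × 10⁻³ ppm = 8040 ppt.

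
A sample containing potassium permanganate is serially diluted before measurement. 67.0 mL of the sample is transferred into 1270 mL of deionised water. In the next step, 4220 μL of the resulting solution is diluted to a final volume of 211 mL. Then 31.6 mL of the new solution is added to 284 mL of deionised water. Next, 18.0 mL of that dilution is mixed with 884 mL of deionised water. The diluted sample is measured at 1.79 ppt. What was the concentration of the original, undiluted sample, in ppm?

Overall dilution factor = 19.96 × 50 × 9.987 × 50.11 = 4.99 × 10⁵.
Original = 1.79 ppt × 4.99 × 10⁵ = 8.94 × 10⁵ ppt = 0.894 ppm.

0.894 ppm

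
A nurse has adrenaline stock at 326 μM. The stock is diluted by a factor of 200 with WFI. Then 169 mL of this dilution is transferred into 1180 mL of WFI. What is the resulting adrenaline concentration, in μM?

0.204 μM

Overall dilution factor = 200 × 7.982 = 1596.
326 μM / 1596 = 0.204 μM.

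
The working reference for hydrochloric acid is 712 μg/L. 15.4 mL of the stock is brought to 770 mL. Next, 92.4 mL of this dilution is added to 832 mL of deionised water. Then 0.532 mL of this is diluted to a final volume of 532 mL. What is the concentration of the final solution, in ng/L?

1.42 ng/L

Overall dilution factor = 50 × 10.00 × 1000 = 5.00 × 10⁵.
712 μg/L / 5.00 × 10⁵ = 1.42 × 10⁻³ μg/L = 1.42 ng/L.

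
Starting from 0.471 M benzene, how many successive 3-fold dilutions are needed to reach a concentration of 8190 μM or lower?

4

Need 3ⁿ ≥ 57.5, so n ≥ log(57.5)/log(3) = 3.69.
Minimum whole steps: n = 4.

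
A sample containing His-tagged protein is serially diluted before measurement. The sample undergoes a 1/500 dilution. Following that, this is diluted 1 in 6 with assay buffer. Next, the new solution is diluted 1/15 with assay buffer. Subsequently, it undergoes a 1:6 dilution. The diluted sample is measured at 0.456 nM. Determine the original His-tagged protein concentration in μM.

Overall dilution factor = 500 × 6 × 15 × 6 = 2.70 × 10⁵.
Original = 0.456 nM × 2.70 × 10⁵ = 1.23 × 10⁵ nM = 123 μM.

123 μM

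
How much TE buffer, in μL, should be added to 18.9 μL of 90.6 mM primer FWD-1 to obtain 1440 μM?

1440 μM = 1.44 mM.
V₂ = C₁V₁/C₂ = 90.6 × 18.9 / 1.44 = 1189 μL.
Diluent to add = V₂ − V₁ = 1189 − 18.9 = 1170 μL.

1170 μL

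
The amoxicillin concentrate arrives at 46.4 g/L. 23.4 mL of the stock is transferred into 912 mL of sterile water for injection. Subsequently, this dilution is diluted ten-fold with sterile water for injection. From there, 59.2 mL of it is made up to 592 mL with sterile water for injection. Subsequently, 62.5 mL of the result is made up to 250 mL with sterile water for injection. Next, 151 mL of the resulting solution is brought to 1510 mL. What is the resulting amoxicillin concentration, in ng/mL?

Overall dilution factor = 39.97 × 10 × 10 × 4 × 10 = 1.60 × 10⁵.
46.4 g/L / 1.60 × 10⁵ = 2.90 × 10⁻⁴ g/L = 290 ng/mL.

290 ng/mL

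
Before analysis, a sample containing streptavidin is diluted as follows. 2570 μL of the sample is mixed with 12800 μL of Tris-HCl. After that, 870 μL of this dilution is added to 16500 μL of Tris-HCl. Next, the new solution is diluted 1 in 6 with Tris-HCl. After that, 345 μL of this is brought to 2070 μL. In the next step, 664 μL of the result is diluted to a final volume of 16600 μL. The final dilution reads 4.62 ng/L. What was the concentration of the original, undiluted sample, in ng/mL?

Overall dilution factor = 5.981 × 19.97 × 6 × 6 × 25 = 1.07 × 10⁵.
Original = 4.62 ng/L × 1.07 × 10⁵ = 4.96 × 10⁵ ng/L = 496 ng/mL.

496 ng/mL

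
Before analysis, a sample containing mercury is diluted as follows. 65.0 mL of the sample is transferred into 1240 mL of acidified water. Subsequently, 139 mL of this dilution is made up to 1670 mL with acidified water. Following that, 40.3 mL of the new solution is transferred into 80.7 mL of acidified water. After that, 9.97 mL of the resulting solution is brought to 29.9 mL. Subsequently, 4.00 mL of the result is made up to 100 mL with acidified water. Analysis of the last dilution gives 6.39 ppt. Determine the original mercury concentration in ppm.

Overall dilution factor = 20.08 × 12.01 × 3.002 × 2.999 × 25 = 5.43 × 10⁴.
Original = 6.39 ppt × 5.43 × 10⁴ = 3.47 × 10⁵ ppt = 0.347 ppm.

0.347 ppm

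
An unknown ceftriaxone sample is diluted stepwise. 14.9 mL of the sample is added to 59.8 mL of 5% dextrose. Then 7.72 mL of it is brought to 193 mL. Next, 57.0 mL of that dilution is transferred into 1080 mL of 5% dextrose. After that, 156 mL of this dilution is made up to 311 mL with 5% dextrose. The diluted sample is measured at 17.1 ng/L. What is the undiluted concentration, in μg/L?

Overall dilution factor = 5.013 × 25 × 19.95 × 1.994 = 4984.
Original = 17.1 ng/L × 4984 = 8.52 × 10⁴ ng/L = 85.2 μg/L.

85.2 μg/L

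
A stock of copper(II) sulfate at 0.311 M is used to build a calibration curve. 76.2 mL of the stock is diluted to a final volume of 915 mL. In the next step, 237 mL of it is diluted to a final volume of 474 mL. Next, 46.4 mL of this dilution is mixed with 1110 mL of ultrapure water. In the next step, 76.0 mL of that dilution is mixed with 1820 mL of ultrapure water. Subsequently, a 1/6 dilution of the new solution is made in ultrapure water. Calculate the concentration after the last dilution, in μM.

3.47 μM

Overall dilution factor = 12.01 × 2 × 24.92 × 24.95 × 6 = 8.96 × 10⁴.
0.311 M / 8.96 × 10⁴ = 3.47 × 10⁻⁶ M = 3.47 μM.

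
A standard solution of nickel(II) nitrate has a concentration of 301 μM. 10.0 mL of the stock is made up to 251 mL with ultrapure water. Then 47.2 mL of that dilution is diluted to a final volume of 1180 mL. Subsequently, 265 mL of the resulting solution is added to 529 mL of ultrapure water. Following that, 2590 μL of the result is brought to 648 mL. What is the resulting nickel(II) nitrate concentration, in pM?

640 pM

Overall dilution factor = 25.10 × 25 × 2.996 × 250.2 = 4.70 × 10⁵.
301 μM / 4.70 × 10⁵ = 6.40 × 10⁻⁴ μM = 640 pM.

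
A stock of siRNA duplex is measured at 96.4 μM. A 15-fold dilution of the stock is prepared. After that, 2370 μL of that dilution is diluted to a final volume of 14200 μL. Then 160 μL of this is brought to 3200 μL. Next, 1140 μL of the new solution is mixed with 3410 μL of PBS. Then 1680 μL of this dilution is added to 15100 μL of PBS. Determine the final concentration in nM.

Overall dilution factor = 15 × 5.992 × 20 × 3.991 × 9.988 = 7.17 × 10⁴.
96.4 μM / 7.17 × 10⁴ = 1.35 × 10⁻³ μM = 1.35 nM.

1.35 nM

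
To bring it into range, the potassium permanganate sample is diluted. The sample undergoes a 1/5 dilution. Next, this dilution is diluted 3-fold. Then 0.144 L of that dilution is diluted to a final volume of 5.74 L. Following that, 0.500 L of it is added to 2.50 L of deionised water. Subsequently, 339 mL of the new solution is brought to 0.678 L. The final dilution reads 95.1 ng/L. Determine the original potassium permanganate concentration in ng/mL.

Overall dilution factor = 5 × 3 × 39.86 × 6 × 2 = 7175.
Original = 95.1 ng/L × 7175 = 6.82 × 10⁵ ng/L = 682 ng/mL.

682 ng/mL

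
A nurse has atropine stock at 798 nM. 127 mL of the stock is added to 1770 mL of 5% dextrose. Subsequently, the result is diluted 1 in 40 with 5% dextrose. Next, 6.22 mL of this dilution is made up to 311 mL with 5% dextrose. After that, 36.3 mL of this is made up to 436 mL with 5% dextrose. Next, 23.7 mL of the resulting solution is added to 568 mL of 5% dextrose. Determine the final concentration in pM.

0.0891 pM

Overall dilution factor = 14.94 × 40 × 50 × 12.01 × 24.97 = 8.96 × 10⁶.
798 nM / 8.96 × 10⁶ = 8.91 × 10⁻⁵ nM = 0.0891 pM.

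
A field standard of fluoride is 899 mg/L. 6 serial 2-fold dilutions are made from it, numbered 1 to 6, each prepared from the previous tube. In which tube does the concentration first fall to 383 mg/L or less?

tube 2

Tube n has concentration 899 mg/L / 2ⁿ.
Need 2ⁿ ≥ 899 mg/L / 383 mg/L = 2.35, so n ≥ 1.23.
First such tube: n = 2.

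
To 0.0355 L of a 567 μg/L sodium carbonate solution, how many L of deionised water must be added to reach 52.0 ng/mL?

0.352 L

52.0 ng/mL = 52.0 μg/L.
V₂ = C₁V₁/C₂ = 567 × 0.0355 / 52.0 = 0.387 L.
Diluent to add = V₂ − V₁ = 0.387 − 0.0355 = 0.352 L.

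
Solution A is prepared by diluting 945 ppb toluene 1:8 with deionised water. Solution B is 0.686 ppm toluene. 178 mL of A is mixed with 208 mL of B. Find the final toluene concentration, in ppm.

0.424 ppm

C_A = 945 ppb / 8 = 118 ppb.
C_B = 0.686 ppm = 686 ppb.
C_mix = (C_A·V_A + C_B·V_B)/(V_A + V_B) = (118×178 + 686×208) / 386.0 = 424 ppb = 0.424 ppm.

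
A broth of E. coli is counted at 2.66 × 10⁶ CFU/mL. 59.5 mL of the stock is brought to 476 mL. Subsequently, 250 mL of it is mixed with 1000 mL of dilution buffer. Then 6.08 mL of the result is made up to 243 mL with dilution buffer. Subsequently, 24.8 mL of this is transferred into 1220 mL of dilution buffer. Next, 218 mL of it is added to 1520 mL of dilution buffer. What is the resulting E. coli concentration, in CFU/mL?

4.16 CFU/mL

Overall dilution factor = 8 × 5 × 39.97 × 50.19 × 7.972 = 6.40 × 10⁵.
2.66 × 10⁶ CFU/mL / 6.40 × 10⁵ = 4.16 CFU/mL.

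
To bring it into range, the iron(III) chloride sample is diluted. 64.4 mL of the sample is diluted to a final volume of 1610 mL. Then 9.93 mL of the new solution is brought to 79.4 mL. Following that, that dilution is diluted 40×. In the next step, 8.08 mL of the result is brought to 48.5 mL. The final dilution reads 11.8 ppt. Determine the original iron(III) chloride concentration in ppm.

0.566 ppm

Overall dilution factor = 25 × 7.996 × 40 × 6.002 = 4.80 × 10⁴.
Original = 11.8 ppt × 4.80 × 10⁴ = 5.66 × 10⁵ ppt = 0.566 ppm.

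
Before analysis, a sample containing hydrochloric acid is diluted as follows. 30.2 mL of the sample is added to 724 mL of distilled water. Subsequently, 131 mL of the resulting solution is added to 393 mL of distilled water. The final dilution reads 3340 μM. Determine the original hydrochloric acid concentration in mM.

Overall dilution factor = 24.97 × 4 = 99.9.
Original = 3340 μM × 99.9 = 3.34 × 10⁵ μM = 334 mM.

334 mM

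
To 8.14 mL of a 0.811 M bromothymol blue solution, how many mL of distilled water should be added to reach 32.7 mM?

32.7 mM = 0.0327 M.
V₂ = C₁V₁/C₂ = 0.811 × 8.14 / 0.0327 = 202 mL.
Diluent to add = V₂ − V₁ = 202 − 8.14 = 194 mL.

194 mL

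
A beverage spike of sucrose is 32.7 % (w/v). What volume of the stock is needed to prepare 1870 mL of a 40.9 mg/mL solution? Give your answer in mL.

40.9 mg/mL = 4.09 % (w/v).
V₁ = C₂V₂/C₁ = 4.09 × 1870 / 32.7 = 234 mL.

234 mL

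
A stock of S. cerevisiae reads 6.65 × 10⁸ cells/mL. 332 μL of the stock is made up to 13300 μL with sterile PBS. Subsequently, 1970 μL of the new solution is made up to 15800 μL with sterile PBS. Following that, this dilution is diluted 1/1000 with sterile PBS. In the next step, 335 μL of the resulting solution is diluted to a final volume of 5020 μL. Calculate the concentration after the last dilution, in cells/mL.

Overall dilution factor = 40.06 × 8.020 × 1000 × 14.99 = 4.81 × 10⁶.
6.65 × 10⁸ cells/mL / 4.81 × 10⁶ = 138 cells/mL.

138 cells/mL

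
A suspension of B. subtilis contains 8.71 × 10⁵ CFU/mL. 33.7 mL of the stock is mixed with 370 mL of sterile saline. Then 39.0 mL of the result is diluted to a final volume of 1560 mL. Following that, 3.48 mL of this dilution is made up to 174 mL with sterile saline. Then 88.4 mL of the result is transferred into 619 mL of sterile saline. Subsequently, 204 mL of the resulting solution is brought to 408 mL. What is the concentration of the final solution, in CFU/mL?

Overall dilution factor = 11.98 × 40 × 50 × 8.002 × 2 = 3.83 × 10⁵.
8.71 × 10⁵ CFU/mL / 3.83 × 10⁵ = 2.27 CFU/mL.

2.27 CFU/mL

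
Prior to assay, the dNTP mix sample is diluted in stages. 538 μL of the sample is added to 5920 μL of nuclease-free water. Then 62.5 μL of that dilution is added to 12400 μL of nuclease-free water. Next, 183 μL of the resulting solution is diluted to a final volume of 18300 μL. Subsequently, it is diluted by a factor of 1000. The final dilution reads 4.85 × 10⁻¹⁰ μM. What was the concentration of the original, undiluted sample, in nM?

Overall dilution factor = 12.00 × 199.4 × 100 × 1000 = 2.39 × 10⁸.
Original = 4.85 × 10⁻¹⁰ μM × 2.39 × 10⁸ = 0.116 μM = 116 nM.

116 nM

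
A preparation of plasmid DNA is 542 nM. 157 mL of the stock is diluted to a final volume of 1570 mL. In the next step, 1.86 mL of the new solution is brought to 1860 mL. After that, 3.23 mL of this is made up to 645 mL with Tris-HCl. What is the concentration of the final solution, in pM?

0.271 pM

Overall dilution factor = 10 × 1000 × 199.7 = 2.00 × 10⁶.
542 nM / 2.00 × 10⁶ = 2.71 × 10⁻⁴ nM = 0.271 pM.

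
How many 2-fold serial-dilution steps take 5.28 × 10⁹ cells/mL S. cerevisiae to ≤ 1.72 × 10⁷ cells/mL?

9

Need 2ⁿ ≥ 307, so n ≥ log(307)/log(2) = 8.26.
Minimum whole steps: n = 9.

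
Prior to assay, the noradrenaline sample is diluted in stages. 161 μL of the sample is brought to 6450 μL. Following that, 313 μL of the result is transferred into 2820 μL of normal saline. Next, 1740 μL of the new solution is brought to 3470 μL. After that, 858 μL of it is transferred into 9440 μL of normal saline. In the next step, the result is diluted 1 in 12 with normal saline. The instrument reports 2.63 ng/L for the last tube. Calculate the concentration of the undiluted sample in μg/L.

Overall dilution factor = 40.06 × 10.01 × 1.994 × 12.00 × 12 = 1.15 × 10⁵.
Original = 2.63 ng/L × 1.15 × 10⁵ = 3.03 × 10⁵ ng/L = 303 μg/L.

303 μg/L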